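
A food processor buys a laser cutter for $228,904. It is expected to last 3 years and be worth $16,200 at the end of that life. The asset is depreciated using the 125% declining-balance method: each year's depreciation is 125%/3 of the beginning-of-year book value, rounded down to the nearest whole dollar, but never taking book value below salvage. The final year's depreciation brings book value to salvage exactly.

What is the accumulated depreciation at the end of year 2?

Depreciable base = $228,904 − $16,200 = $212,704.
Year 1: ⌊$228,904 × 125%/3⌋ = $95,376. Book value $133,528.
Year 2: ⌊$133,528 × 125%/3⌋ = $55,636. Book value $77,892.
Accumulated through year 2 = $228,904 − $77,892 = $151,012.

$151,012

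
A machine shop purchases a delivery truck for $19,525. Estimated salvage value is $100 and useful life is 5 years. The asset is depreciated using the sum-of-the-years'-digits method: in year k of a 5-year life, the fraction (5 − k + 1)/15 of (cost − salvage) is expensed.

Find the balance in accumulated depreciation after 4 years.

$18,130

Depreciable base = $19,525 − $100 = $19,425.
Sum of the years' digits = 5+4+3+2+1 = 15.
Year 1: $19,425 × 5/15 = $6,475. Book value $13,050.
Year 2: $19,425 × 4/15 = $5,180. Book value $7,870.
Year 3: $19,425 × 3/15 = $3,885. Book value $3,985.
Year 4: $19,425 × 2/15 = $2,590. Book value $1,395.
Accumulated through year 4 = $19,525 − $1,395 = $18,130.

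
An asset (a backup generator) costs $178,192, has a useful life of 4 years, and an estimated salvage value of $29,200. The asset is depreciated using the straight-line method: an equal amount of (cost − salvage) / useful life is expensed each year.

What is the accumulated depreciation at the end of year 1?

Depreciable base = $178,192 − $29,200 = $148,992.
Annual expense = $148,992 / 4 = $37,248.
End of year 1: book value $140,944.
Accumulated through year 1 = $178,192 − $140,944 = $37,248.

$37,248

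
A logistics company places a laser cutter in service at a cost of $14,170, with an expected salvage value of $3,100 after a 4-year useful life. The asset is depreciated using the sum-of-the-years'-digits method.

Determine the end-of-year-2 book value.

$6,421

Depreciable base = $14,170 − $3,100 = $11,070.
Sum of the years' digits = 4+3+2+1 = 10.
Year 1: $11,070 × 4/10 = $4,428. Book value $9,742.
Year 2: $11,070 × 3/10 = $3,321. Book value $6,421.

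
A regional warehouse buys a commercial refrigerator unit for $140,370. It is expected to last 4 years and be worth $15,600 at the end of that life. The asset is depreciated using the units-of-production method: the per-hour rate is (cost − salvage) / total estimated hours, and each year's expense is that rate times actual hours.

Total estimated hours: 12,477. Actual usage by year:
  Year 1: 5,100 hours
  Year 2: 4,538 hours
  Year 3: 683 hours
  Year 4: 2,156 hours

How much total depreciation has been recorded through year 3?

Depreciable base = $140,370 − $15,600 = $124,770.
Rate = $124,770 / 12,477 hours = $10 per hour.
Year 1: 5,100 × $10 = $51,000. Book value $89,370.
Year 2: 4,538 × $10 = $45,380. Book value $43,990.
Year 3: 683 × $10 = $6,830. Book value $37,160.
Accumulated through year 3 = $140,370 − $37,160 = $103,210.

$103,210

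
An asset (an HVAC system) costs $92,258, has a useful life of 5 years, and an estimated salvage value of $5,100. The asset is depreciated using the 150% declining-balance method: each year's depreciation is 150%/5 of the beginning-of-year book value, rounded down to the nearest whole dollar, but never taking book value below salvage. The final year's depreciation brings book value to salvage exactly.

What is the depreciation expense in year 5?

Depreciable base = $92,258 − $5,100 = $87,158.
Year 1: ⌊$92,258 × 150%/5⌋ = $27,677. Book value $64,581.
Year 2: ⌊$64,581 × 150%/5⌋ = $19,374. Book value $45,207.
Year 3: ⌊$45,207 × 150%/5⌋ = $13,562. Book value $31,645.
Year 4: ⌊$31,645 × 150%/5⌋ = $9,493. Book value $22,152.
Year 5 (final): $22,152 − $5,100 = $17,052. Book value $5,100.

$17,052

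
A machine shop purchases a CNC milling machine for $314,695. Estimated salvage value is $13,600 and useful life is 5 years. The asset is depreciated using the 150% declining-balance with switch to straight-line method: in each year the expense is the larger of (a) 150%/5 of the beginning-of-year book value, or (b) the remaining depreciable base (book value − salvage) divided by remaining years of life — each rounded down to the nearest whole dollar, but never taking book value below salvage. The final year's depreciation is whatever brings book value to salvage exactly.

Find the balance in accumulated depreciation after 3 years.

Depreciable base = $314,695 − $13,600 = $301,095.
Year 1: DB = ⌊$314,695 × 150%/5⌋ = $94,408; SL = ⌊$301,095/5⌋ = $60,219 → take DB $94,408. Book value $220,287.
Year 2: DB = ⌊$220,287 × 150%/5⌋ = $66,086; SL = ⌊$206,687/4⌋ = $51,671 → take DB $66,086. Book value $154,201.
Year 3: DB = ⌊$154,201 × 150%/5⌋ = $46,260; SL = ⌊$140,601/3⌋ = $46,867 → take SL $46,867. Book value $107,334.
Accumulated through year 3 = $314,695 − $107,334 = $207,361.

$207,361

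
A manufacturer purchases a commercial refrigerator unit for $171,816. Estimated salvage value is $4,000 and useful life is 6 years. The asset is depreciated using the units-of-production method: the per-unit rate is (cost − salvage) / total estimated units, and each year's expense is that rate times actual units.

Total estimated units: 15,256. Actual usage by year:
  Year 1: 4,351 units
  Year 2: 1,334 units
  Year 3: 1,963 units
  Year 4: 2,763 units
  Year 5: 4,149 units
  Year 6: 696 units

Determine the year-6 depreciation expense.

Depreciable base = $171,816 − $4,000 = $167,816.
Rate = $167,816 / 15,256 units = $11 per unit.
Year 1: 4,351 × $11 = $47,861. Book value $123,955.
Year 2: 1,334 × $11 = $14,674. Book value $109,281.
Year 3: 1,963 × $11 = $21,593. Book value $87,688.
Year 4: 2,763 × $11 = $30,393. Book value $57,295.
Year 5: 4,149 × $11 = $45,639. Book value $11,656.
Year 6: 696 × $11 = $7,656. Book value $4,000.

$7,656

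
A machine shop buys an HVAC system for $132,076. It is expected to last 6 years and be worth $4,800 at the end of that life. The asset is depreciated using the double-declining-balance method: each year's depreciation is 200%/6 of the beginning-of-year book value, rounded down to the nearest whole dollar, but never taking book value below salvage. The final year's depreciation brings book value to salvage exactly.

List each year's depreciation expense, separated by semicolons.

$44,025; $29,350; $19,567; $13,044; $8,696; $12,594

Depreciable base = $132,076 − $4,800 = $127,276.
Year 1: ⌊$132,076 × 200%/6⌋ = $44,025. Book value $88,051.
Year 2: ⌊$88,051 × 200%/6⌋ = $29,350. Book value $58,701.
Year 3: ⌊$58,701 × 200%/6⌋ = $19,567. Book value $39,134.
Year 4: ⌊$39,134 × 200%/6⌋ = $13,044. Book value $26,090.
Year 5: ⌊$26,090 × 200%/6⌋ = $8,696. Book value $17,394.
Year 6 (final): $17,394 − $4,800 = $12,594. Book value $4,800.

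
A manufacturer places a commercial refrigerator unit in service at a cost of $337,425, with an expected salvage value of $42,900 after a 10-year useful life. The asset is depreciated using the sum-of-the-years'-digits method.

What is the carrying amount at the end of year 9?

Depreciable base = $337,425 − $42,900 = $294,525.
Sum of the years' digits = 10+9+8+7+6+5+4+3+2+1 = 55.
Year 1: $294,525 × 10/55 = $53,550. Book value $283,875.
Year 2: $294,525 × 9/55 = $48,195. Book value $235,680.
Year 3: $294,525 × 8/55 = $42,840. Book value $192,840.
Year 4: $294,525 × 7/55 = $37,485. Book value $155,355.
Year 5: $294,525 × 6/55 = $32,130. Book value $123,225.
Year 6: $294,525 × 5/55 = $26,775. Book value $96,450.
Year 7: $294,525 × 4/55 = $21,420. Book value $75,030.
Year 8: $294,525 × 3/55 = $16,065. Book value $58,965.
Year 9: $294,525 × 2/55 = $10,710. Book value $48,255.

$48,255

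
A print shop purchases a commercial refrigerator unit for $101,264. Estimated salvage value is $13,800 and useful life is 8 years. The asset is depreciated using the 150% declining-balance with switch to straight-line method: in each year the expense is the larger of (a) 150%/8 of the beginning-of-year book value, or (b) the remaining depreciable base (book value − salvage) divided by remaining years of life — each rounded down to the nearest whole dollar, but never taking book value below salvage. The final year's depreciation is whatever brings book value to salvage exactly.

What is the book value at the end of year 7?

$21,153

Depreciable base = $101,264 − $13,800 = $87,464.
Year 1: DB = ⌊$101,264 × 150%/8⌋ = $18,987; SL = ⌊$87,464/8⌋ = $10,933 → take DB $18,987. Book value $82,277.
Year 2: DB = ⌊$82,277 × 150%/8⌋ = $15,426; SL = ⌊$68,477/7⌋ = $9,782 → take DB $15,426. Book value $66,851.
Year 3: DB = ⌊$66,851 × 150%/8⌋ = $12,534; SL = ⌊$53,051/6⌋ = $8,841 → take DB $12,534. Book value $54,317.
Year 4: DB = ⌊$54,317 × 150%/8⌋ = $10,184; SL = ⌊$40,517/5⌋ = $8,103 → take DB $10,184. Book value $44,133.
Year 5: DB = ⌊$44,133 × 150%/8⌋ = $8,274; SL = ⌊$30,333/4⌋ = $7,583 → take DB $8,274. Book value $35,859.
Year 6: DB = ⌊$35,859 × 150%/8⌋ = $6,723; SL = ⌊$22,059/3⌋ = $7,353 → take SL $7,353. Book value $28,506.
Year 7: DB = ⌊$28,506 × 150%/8⌋ = $5,344; SL = ⌊$14,706/2⌋ = $7,353 → take SL $7,353. Book value $21,153.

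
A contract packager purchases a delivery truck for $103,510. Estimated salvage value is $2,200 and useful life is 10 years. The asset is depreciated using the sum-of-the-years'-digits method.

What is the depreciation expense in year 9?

$3,684

Depreciable base = $103,510 − $2,200 = $101,310.
Sum of the years' digits = 10+9+8+7+6+5+4+3+2+1 = 55.
Year 1: $101,310 × 10/55 = $18,420. Book value $85,090.
Year 2: $101,310 × 9/55 = $16,578. Book value $68,512.
Year 3: $101,310 × 8/55 = $14,736. Book value $53,776.
Year 4: $101,310 × 7/55 = $12,894. Book value $40,882.
Year 5: $101,310 × 6/55 = $11,052. Book value $29,830.
Year 6: $101,310 × 5/55 = $9,210. Book value $20,620.
Year 7: $101,310 × 4/55 = $7,368. Book value $13,252.
Year 8: $101,310 × 3/55 = $5,526. Book value $7,726.
Year 9: $101,310 × 2/55 = $3,684. Book value $4,042.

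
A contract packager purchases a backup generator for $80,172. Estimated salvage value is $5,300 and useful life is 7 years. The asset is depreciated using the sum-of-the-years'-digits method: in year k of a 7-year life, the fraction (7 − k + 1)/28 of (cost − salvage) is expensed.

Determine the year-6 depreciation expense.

Depreciable base = $80,172 − $5,300 = $74,872.
Sum of the years' digits = 7+6+5+4+3+2+1 = 28.
Year 1: $74,872 × 7/28 = $18,718. Book value $61,454.
Year 2: $74,872 × 6/28 = $16,044. Book value $45,410.
Year 3: $74,872 × 5/28 = $13,370. Book value $32,040.
Year 4: $74,872 × 4/28 = $10,696. Book value $21,344.
Year 5: $74,872 × 3/28 = $8,022. Book value $13,322.
Year 6: $74,872 × 2/28 = $5,348. Book value $7,974.

$5,348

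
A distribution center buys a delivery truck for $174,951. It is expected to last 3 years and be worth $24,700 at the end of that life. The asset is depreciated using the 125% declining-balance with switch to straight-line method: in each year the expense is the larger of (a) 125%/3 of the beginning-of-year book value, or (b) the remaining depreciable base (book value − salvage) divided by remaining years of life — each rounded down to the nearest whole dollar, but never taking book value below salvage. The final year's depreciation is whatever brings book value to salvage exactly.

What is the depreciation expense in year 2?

$42,522

Depreciable base = $174,951 − $24,700 = $150,251.
Year 1: DB = ⌊$174,951 × 125%/3⌋ = $72,896; SL = ⌊$150,251/3⌋ = $50,083 → take DB $72,896. Book value $102,055.
Year 2: DB = ⌊$102,055 × 125%/3⌋ = $42,522; SL = ⌊$77,355/2⌋ = $38,677 → take DB $42,522. Book value $59,533.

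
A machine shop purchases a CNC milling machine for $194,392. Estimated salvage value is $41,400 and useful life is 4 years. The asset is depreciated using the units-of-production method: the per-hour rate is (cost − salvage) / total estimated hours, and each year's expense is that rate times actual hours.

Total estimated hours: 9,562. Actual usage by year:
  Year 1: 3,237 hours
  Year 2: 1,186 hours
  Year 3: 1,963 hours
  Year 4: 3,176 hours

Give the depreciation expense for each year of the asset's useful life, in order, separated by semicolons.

Depreciable base = $194,392 − $41,400 = $152,992.
Rate = $152,992 / 9,562 hours = $16 per hour.
Year 1: 3,237 × $16 = $51,792. Book value $142,600.
Year 2: 1,186 × $16 = $18,976. Book value $123,624.
Year 3: 1,963 × $16 = $31,408. Book value $92,216.
Year 4: 3,176 × $16 = $50,816. Book value $41,400.

$51,792; $18,976; $31,408; $50,816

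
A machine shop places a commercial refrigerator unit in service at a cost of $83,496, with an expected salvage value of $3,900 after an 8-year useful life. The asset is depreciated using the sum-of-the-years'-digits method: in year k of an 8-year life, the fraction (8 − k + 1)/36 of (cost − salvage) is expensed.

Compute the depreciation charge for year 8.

Depreciable base = $83,496 − $3,900 = $79,596.
Sum of the years' digits = 8+7+6+5+4+3+2+1 = 36.
Year 1: $79,596 × 8/36 = $17,688. Book value $65,808.
Year 2: $79,596 × 7/36 = $15,477. Book value $50,331.
Year 3: $79,596 × 6/36 = $13,266. Book value $37,065.
Year 4: $79,596 × 5/36 = $11,055. Book value $26,010.
Year 5: $79,596 × 4/36 = $8,844. Book value $17,166.
Year 6: $79,596 × 3/36 = $6,633. Book value $10,533.
Year 7: $79,596 × 2/36 = $4,422. Book value $6,111.
Year 8: $79,596 × 1/36 = $2,211. Book value $3,900.

$2,211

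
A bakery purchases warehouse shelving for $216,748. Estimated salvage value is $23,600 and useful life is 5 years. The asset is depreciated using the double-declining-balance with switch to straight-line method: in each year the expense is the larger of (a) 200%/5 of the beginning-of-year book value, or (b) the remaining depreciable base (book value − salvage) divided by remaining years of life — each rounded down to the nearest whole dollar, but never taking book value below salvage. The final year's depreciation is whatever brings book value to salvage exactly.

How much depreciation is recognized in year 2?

$52,019

Depreciable base = $216,748 − $23,600 = $193,148.
Year 1: DB = ⌊$216,748 × 200%/5⌋ = $86,699; SL = ⌊$193,148/5⌋ = $38,629 → take DB $86,699. Book value $130,049.
Year 2: DB = ⌊$130,049 × 200%/5⌋ = $52,019; SL = ⌊$106,449/4⌋ = $26,612 → take DB $52,019. Book value $78,030.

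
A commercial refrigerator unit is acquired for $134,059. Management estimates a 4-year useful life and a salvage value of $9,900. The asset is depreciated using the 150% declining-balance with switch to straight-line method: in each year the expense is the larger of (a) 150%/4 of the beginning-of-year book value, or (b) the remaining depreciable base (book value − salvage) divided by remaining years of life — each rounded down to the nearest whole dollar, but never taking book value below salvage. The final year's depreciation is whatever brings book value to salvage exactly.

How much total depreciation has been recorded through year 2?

Depreciable base = $134,059 − $9,900 = $124,159.
Year 1: DB = ⌊$134,059 × 150%/4⌋ = $50,272; SL = ⌊$124,159/4⌋ = $31,039 → take DB $50,272. Book value $83,787.
Year 2: DB = ⌊$83,787 × 150%/4⌋ = $31,420; SL = ⌊$73,887/3⌋ = $24,629 → take DB $31,420. Book value $52,367.
Accumulated through year 2 = $134,059 − $52,367 = $81,692.

$81,692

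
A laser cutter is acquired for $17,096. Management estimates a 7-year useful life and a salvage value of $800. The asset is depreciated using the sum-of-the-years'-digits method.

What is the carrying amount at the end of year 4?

Depreciable base = $17,096 − $800 = $16,296.
Sum of the years' digits = 7+6+5+4+3+2+1 = 28.
Year 1: $16,296 × 7/28 = $4,074. Book value $13,022.
Year 2: $16,296 × 6/28 = $3,492. Book value $9,530.
Year 3: $16,296 × 5/28 = $2,910. Book value $6,620.
Year 4: $16,296 × 4/28 = $2,328. Book value $4,292.

$4,292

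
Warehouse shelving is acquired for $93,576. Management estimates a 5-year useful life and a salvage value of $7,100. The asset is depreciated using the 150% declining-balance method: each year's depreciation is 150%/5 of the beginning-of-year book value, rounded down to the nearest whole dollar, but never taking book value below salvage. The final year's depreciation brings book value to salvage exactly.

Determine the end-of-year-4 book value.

Depreciable base = $93,576 − $7,100 = $86,476.
Year 1: ⌊$93,576 × 150%/5⌋ = $28,072. Book value $65,504.
Year 2: ⌊$65,504 × 150%/5⌋ = $19,651. Book value $45,853.
Year 3: ⌊$45,853 × 150%/5⌋ = $13,755. Book value $32,098.
Year 4: ⌊$32,098 × 150%/5⌋ = $9,629. Book value $22,469.

$22,469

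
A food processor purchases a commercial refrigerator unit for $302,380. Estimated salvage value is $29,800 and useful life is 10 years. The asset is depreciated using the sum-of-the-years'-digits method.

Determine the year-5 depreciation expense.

$29,736

Depreciable base = $302,380 − $29,800 = $272,580.
Sum of the years' digits = 10+9+8+7+6+5+4+3+2+1 = 55.
Year 1: $272,580 × 10/55 = $49,560. Book value $252,820.
Year 2: $272,580 × 9/55 = $44,604. Book value $208,216.
Year 3: $272,580 × 8/55 = $39,648. Book value $168,568.
Year 4: $272,580 × 7/55 = $34,692. Book value $133,876.
Year 5: $272,580 × 6/55 = $29,736. Book value $104,140.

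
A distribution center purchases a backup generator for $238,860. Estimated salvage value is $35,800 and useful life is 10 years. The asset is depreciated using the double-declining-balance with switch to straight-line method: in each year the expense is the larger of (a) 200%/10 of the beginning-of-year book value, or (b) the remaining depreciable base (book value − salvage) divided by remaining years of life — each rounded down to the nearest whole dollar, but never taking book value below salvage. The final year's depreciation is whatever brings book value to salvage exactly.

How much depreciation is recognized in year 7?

$12,523

Depreciable base = $238,860 − $35,800 = $203,060.
Year 1: DB = ⌊$238,860 × 200%/10⌋ = $47,772; SL = ⌊$203,060/10⌋ = $20,306 → take DB $47,772. Book value $191,088.
Year 2: DB = ⌊$191,088 × 200%/10⌋ = $38,217; SL = ⌊$155,288/9⌋ = $17,254 → take DB $38,217. Book value $152,871.
Year 3: DB = ⌊$152,871 × 200%/10⌋ = $30,574; SL = ⌊$117,071/8⌋ = $14,633 → take DB $30,574. Book value $122,297.
Year 4: DB = ⌊$122,297 × 200%/10⌋ = $24,459; SL = ⌊$86,497/7⌋ = $12,356 → take DB $24,459. Book value $97,838.
Year 5: DB = ⌊$97,838 × 200%/10⌋ = $19,567; SL = ⌊$62,038/6⌋ = $10,339 → take DB $19,567. Book value $78,271.
Year 6: DB = ⌊$78,271 × 200%/10⌋ = $15,654; SL = ⌊$42,471/5⌋ = $8,494 → take DB $15,654. Book value $62,617.
Year 7: DB = ⌊$62,617 × 200%/10⌋ = $12,523; SL = ⌊$26,817/4⌋ = $6,704 → take DB $12,523. Book value $50,094.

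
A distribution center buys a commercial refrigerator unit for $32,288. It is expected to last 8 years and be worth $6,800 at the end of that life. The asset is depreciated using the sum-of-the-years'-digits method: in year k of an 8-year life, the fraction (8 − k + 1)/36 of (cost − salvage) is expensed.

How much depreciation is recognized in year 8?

$708

Depreciable base = $32,288 − $6,800 = $25,488.
Sum of the years' digits = 8+7+6+5+4+3+2+1 = 36.
Year 1: $25,488 × 8/36 = $5,664. Book value $26,624.
Year 2: $25,488 × 7/36 = $4,956. Book value $21,668.
Year 3: $25,488 × 6/36 = $4,248. Book value $17,420.
Year 4: $25,488 × 5/36 = $3,540. Book value $13,880.
Year 5: $25,488 × 4/36 = $2,832. Book value $11,048.
Year 6: $25,488 × 3/36 = $2,124. Book value $8,924.
Year 7: $25,488 × 2/36 = $1,416. Book value $7,508.
Year 8: $25,488 × 1/36 = $708. Book value $6,800.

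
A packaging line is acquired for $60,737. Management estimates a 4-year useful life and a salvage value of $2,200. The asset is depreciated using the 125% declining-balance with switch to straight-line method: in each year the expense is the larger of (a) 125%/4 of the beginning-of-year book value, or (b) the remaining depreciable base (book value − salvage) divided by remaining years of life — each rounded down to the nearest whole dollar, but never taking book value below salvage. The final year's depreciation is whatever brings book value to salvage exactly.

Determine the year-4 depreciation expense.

$13,186

Depreciable base = $60,737 − $2,200 = $58,537.
Year 1: DB = ⌊$60,737 × 125%/4⌋ = $18,980; SL = ⌊$58,537/4⌋ = $14,634 → take DB $18,980. Book value $41,757.
Year 2: DB = ⌊$41,757 × 125%/4⌋ = $13,049; SL = ⌊$39,557/3⌋ = $13,185 → take SL $13,185. Book value $28,572.
Year 3: DB = ⌊$28,572 × 125%/4⌋ = $8,928; SL = ⌊$26,372/2⌋ = $13,186 → take SL $13,186. Book value $15,386.
Year 4 (final): $15,386 − $2,200 = $13,186. Book value $2,200.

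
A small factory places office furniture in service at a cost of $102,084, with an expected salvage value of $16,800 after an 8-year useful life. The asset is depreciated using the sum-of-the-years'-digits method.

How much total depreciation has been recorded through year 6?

Depreciable base = $102,084 − $16,800 = $85,284.
Sum of the years' digits = 8+7+6+5+4+3+2+1 = 36.
Year 1: $85,284 × 8/36 = $18,952. Book value $83,132.
Year 2: $85,284 × 7/36 = $16,583. Book value $66,549.
Year 3: $85,284 × 6/36 = $14,214. Book value $52,335.
Year 4: $85,284 × 5/36 = $11,845. Book value $40,490.
Year 5: $85,284 × 4/36 = $9,476. Book value $31,014.
Year 6: $85,284 × 3/36 = $7,107. Book value $23,907.
Accumulated through year 6 = $102,084 − $23,907 = $78,177.

$78,177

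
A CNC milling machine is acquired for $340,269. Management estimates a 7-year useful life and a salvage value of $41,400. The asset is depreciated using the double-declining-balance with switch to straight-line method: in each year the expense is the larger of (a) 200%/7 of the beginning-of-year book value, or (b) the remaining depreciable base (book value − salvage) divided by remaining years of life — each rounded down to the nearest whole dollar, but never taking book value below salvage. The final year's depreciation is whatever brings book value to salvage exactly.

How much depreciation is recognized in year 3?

$49,602

Depreciable base = $340,269 − $41,400 = $298,869.
Year 1: DB = ⌊$340,269 × 200%/7⌋ = $97,219; SL = ⌊$298,869/7⌋ = $42,695 → take DB $97,219. Book value $243,050.
Year 2: DB = ⌊$243,050 × 200%/7⌋ = $69,442; SL = ⌊$201,650/6⌋ = $33,608 → take DB $69,442. Book value $173,608.
Year 3: DB = ⌊$173,608 × 200%/7⌋ = $49,602; SL = ⌊$132,208/5⌋ = $26,441 → take DB $49,602. Book value $124,006.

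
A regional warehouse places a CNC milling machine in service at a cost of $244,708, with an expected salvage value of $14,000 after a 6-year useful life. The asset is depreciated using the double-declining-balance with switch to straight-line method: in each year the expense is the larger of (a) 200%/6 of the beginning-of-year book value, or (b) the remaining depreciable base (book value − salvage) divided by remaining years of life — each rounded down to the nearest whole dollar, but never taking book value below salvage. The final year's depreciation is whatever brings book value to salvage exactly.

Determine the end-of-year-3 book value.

$72,507

Depreciable base = $244,708 − $14,000 = $230,708.
Year 1: DB = ⌊$244,708 × 200%/6⌋ = $81,569; SL = ⌊$230,708/6⌋ = $38,451 → take DB $81,569. Book value $163,139.
Year 2: DB = ⌊$163,139 × 200%/6⌋ = $54,379; SL = ⌊$149,139/5⌋ = $29,827 → take DB $54,379. Book value $108,760.
Year 3: DB = ⌊$108,760 × 200%/6⌋ = $36,253; SL = ⌊$94,760/4⌋ = $23,690 → take DB $36,253. Book value $72,507.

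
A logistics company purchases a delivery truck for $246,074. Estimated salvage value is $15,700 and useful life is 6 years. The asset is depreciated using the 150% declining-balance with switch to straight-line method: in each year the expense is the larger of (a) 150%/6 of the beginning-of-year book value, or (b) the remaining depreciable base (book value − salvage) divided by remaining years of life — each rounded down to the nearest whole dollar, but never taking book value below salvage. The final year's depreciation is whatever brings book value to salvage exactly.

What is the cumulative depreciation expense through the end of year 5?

Depreciable base = $246,074 − $15,700 = $230,374.
Year 1: DB = ⌊$246,074 × 150%/6⌋ = $61,518; SL = ⌊$230,374/6⌋ = $38,395 → take DB $61,518. Book value $184,556.
Year 2: DB = ⌊$184,556 × 150%/6⌋ = $46,139; SL = ⌊$168,856/5⌋ = $33,771 → take DB $46,139. Book value $138,417.
Year 3: DB = ⌊$138,417 × 150%/6⌋ = $34,604; SL = ⌊$122,717/4⌋ = $30,679 → take DB $34,604. Book value $103,813.
Year 4: DB = ⌊$103,813 × 150%/6⌋ = $25,953; SL = ⌊$88,113/3⌋ = $29,371 → take SL $29,371. Book value $74,442.
Year 5: DB = ⌊$74,442 × 150%/6⌋ = $18,610; SL = ⌊$58,742/2⌋ = $29,371 → take SL $29,371. Book value $45,071.
Accumulated through year 5 = $246,074 − $45,071 = $201,003.

$201,003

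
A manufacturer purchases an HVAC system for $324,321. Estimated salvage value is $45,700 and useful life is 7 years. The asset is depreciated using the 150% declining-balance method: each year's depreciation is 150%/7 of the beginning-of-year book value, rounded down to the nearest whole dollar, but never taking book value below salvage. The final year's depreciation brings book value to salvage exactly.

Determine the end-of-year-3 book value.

$157,315

Depreciable base = $324,321 − $45,700 = $278,621.
Year 1: ⌊$324,321 × 150%/7⌋ = $69,497. Book value $254,824.
Year 2: ⌊$254,824 × 150%/7⌋ = $54,605. Book value $200,219.
Year 3: ⌊$200,219 × 150%/7⌋ = $42,904. Book value $157,315.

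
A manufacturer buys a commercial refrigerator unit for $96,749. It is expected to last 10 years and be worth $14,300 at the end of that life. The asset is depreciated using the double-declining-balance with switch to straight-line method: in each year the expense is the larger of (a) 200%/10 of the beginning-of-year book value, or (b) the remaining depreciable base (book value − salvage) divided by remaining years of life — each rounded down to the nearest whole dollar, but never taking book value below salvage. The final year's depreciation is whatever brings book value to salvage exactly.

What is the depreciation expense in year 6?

$6,340

Depreciable base = $96,749 − $14,300 = $82,449.
Year 1: DB = ⌊$96,749 × 200%/10⌋ = $19,349; SL = ⌊$82,449/10⌋ = $8,244 → take DB $19,349. Book value $77,400.
Year 2: DB = ⌊$77,400 × 200%/10⌋ = $15,480; SL = ⌊$63,100/9⌋ = $7,011 → take DB $15,480. Book value $61,920.
Year 3: DB = ⌊$61,920 × 200%/10⌋ = $12,384; SL = ⌊$47,620/8⌋ = $5,952 → take DB $12,384. Book value $49,536.
Year 4: DB = ⌊$49,536 × 200%/10⌋ = $9,907; SL = ⌊$35,236/7⌋ = $5,033 → take DB $9,907. Book value $39,629.
Year 5: DB = ⌊$39,629 × 200%/10⌋ = $7,925; SL = ⌊$25,329/6⌋ = $4,221 → take DB $7,925. Book value $31,704.
Year 6: DB = ⌊$31,704 × 200%/10⌋ = $6,340; SL = ⌊$17,404/5⌋ = $3,480 → take DB $6,340. Book value $25,364.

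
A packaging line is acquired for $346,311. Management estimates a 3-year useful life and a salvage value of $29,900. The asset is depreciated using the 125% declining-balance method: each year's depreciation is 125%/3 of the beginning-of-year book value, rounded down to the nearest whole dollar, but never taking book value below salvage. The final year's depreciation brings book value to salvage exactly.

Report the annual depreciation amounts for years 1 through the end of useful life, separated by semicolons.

Depreciable base = $346,311 − $29,900 = $316,411.
Year 1: ⌊$346,311 × 125%/3⌋ = $144,296. Book value $202,015.
Year 2: ⌊$202,015 × 125%/3⌋ = $84,172. Book value $117,843.
Year 3 (final): $117,843 − $29,900 = $87,943. Book value $29,900.

$144,296; $84,172; $87,943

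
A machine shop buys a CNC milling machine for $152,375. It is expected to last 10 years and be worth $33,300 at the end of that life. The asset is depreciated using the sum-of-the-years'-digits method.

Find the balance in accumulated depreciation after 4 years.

Depreciable base = $152,375 − $33,300 = $119,075.
Sum of the years' digits = 10+9+8+7+6+5+4+3+2+1 = 55.
Year 1: $119,075 × 10/55 = $21,650. Book value $130,725.
Year 2: $119,075 × 9/55 = $19,485. Book value $111,240.
Year 3: $119,075 × 8/55 = $17,320. Book value $93,920.
Year 4: $119,075 × 7/55 = $15,155. Book value $78,765.
Accumulated through year 4 = $152,375 − $78,765 = $73,610.

$73,610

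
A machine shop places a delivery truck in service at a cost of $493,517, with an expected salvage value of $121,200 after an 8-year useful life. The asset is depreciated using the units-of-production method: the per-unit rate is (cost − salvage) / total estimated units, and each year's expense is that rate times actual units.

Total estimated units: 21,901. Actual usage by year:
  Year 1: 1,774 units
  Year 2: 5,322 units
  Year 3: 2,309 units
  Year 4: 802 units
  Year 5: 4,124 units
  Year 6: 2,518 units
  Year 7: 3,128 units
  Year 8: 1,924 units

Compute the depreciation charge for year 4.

Depreciable base = $493,517 − $121,200 = $372,317.
Rate = $372,317 / 21,901 units = $17 per unit.
Year 1: 1,774 × $17 = $30,158. Book value $463,359.
Year 2: 5,322 × $17 = $90,474. Book value $372,885.
Year 3: 2,309 × $17 = $39,253. Book value $333,632.
Year 4: 802 × $17 = $13,634. Book value $319,998.

$13,634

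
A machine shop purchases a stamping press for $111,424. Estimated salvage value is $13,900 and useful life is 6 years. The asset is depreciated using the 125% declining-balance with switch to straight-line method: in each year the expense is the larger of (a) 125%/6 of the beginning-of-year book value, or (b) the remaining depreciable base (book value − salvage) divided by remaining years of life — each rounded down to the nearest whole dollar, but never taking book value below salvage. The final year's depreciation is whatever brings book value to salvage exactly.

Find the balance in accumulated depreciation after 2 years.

Depreciable base = $111,424 − $13,900 = $97,524.
Year 1: DB = ⌊$111,424 × 125%/6⌋ = $23,213; SL = ⌊$97,524/6⌋ = $16,254 → take DB $23,213. Book value $88,211.
Year 2: DB = ⌊$88,211 × 125%/6⌋ = $18,377; SL = ⌊$74,311/5⌋ = $14,862 → take DB $18,377. Book value $69,834.
Accumulated through year 2 = $111,424 − $69,834 = $41,590.

$41,590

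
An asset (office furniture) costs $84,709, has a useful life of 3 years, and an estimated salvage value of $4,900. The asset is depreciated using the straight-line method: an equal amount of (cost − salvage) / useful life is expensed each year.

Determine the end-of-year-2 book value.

Depreciable base = $84,709 − $4,900 = $79,809.
Annual expense = $79,809 / 3 = $26,603.
End of year 1: book value $58,106.
End of year 2: book value $31,503.

$31,503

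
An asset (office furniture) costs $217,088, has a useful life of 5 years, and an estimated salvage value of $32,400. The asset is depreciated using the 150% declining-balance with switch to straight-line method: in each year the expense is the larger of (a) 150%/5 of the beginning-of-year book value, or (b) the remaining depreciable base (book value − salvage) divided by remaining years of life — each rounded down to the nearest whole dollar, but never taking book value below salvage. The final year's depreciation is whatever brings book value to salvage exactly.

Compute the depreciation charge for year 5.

$19,724

Depreciable base = $217,088 − $32,400 = $184,688.
Year 1: DB = ⌊$217,088 × 150%/5⌋ = $65,126; SL = ⌊$184,688/5⌋ = $36,937 → take DB $65,126. Book value $151,962.
Year 2: DB = ⌊$151,962 × 150%/5⌋ = $45,588; SL = ⌊$119,562/4⌋ = $29,890 → take DB $45,588. Book value $106,374.
Year 3: DB = ⌊$106,374 × 150%/5⌋ = $31,912; SL = ⌊$73,974/3⌋ = $24,658 → take DB $31,912. Book value $74,462.
Year 4: DB = ⌊$74,462 × 150%/5⌋ = $22,338; SL = ⌊$42,062/2⌋ = $21,031 → take DB $22,338. Book value $52,124.
Year 5 (final): $52,124 − $32,400 = $19,724. Book value $32,400.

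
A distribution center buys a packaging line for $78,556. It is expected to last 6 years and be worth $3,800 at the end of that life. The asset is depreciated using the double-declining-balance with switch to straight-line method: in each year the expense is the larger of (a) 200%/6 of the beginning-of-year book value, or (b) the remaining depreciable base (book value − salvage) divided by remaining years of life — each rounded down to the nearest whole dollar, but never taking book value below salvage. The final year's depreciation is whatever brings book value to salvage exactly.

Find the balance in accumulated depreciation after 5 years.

Depreciable base = $78,556 − $3,800 = $74,756.
Year 1: DB = ⌊$78,556 × 200%/6⌋ = $26,185; SL = ⌊$74,756/6⌋ = $12,459 → take DB $26,185. Book value $52,371.
Year 2: DB = ⌊$52,371 × 200%/6⌋ = $17,457; SL = ⌊$48,571/5⌋ = $9,714 → take DB $17,457. Book value $34,914.
Year 3: DB = ⌊$34,914 × 200%/6⌋ = $11,638; SL = ⌊$31,114/4⌋ = $7,778 → take DB $11,638. Book value $23,276.
Year 4: DB = ⌊$23,276 × 200%/6⌋ = $7,758; SL = ⌊$19,476/3⌋ = $6,492 → take DB $7,758. Book value $15,518.
Year 5: DB = ⌊$15,518 × 200%/6⌋ = $5,172; SL = ⌊$11,718/2⌋ = $5,859 → take SL $5,859. Book value $9,659.
Accumulated through year 5 = $78,556 − $9,659 = $68,897.

$68,897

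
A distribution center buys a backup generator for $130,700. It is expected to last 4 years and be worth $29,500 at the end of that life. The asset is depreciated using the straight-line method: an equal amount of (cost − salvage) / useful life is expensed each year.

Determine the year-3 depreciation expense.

Depreciable base = $130,700 − $29,500 = $101,200.
Annual expense = $101,200 / 4 = $25,300.

$25,300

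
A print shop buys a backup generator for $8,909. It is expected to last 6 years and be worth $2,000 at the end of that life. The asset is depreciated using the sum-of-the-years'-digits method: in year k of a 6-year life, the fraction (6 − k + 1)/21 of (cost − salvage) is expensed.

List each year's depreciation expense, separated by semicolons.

Depreciable base = $8,909 − $2,000 = $6,909.
Sum of the years' digits = 6+5+4+3+2+1 = 21.
Year 1: $6,909 × 6/21 = $1,974. Book value $6,935.
Year 2: $6,909 × 5/21 = $1,645. Book value $5,290.
Year 3: $6,909 × 4/21 = $1,316. Book value $3,974.
Year 4: $6,909 × 3/21 = $987. Book value $2,987.
Year 5: $6,909 × 2/21 = $658. Book value $2,329.
Year 6: $6,909 × 1/21 = $329. Book value $2,000.

$1,974; $1,645; $1,316; $987; $658; $329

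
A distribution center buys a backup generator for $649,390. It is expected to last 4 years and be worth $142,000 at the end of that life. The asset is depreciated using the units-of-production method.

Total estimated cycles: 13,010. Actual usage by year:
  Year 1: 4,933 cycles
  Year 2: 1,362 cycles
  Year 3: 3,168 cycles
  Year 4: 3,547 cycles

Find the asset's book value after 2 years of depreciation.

Depreciable base = $649,390 − $142,000 = $507,390.
Rate = $507,390 / 13,010 cycles = $39 per cycle.
Year 1: 4,933 × $39 = $192,387. Book value $457,003.
Year 2: 1,362 × $39 = $53,118. Book value $403,885.

$403,885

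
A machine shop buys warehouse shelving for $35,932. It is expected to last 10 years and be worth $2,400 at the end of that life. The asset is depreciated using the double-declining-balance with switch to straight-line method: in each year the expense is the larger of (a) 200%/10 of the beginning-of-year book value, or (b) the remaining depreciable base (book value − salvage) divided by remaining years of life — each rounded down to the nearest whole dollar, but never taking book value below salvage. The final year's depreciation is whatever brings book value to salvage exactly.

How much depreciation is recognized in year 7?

$1,884

Depreciable base = $35,932 − $2,400 = $33,532.
Year 1: DB = ⌊$35,932 × 200%/10⌋ = $7,186; SL = ⌊$33,532/10⌋ = $3,353 → take DB $7,186. Book value $28,746.
Year 2: DB = ⌊$28,746 × 200%/10⌋ = $5,749; SL = ⌊$26,346/9⌋ = $2,927 → take DB $5,749. Book value $22,997.
Year 3: DB = ⌊$22,997 × 200%/10⌋ = $4,599; SL = ⌊$20,597/8⌋ = $2,574 → take DB $4,599. Book value $18,398.
Year 4: DB = ⌊$18,398 × 200%/10⌋ = $3,679; SL = ⌊$15,998/7⌋ = $2,285 → take DB $3,679. Book value $14,719.
Year 5: DB = ⌊$14,719 × 200%/10⌋ = $2,943; SL = ⌊$12,319/6⌋ = $2,053 → take DB $2,943. Book value $11,776.
Year 6: DB = ⌊$11,776 × 200%/10⌋ = $2,355; SL = ⌊$9,376/5⌋ = $1,875 → take DB $2,355. Book value $9,421.
Year 7: DB = ⌊$9,421 × 200%/10⌋ = $1,884; SL = ⌊$7,021/4⌋ = $1,755 → take DB $1,884. Book value $7,537.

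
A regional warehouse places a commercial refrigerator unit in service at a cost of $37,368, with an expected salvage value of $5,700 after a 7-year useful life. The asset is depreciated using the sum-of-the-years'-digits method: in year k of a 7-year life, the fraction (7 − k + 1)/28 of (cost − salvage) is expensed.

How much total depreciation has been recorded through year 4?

Depreciable base = $37,368 − $5,700 = $31,668.
Sum of the years' digits = 7+6+5+4+3+2+1 = 28.
Year 1: $31,668 × 7/28 = $7,917. Book value $29,451.
Year 2: $31,668 × 6/28 = $6,786. Book value $22,665.
Year 3: $31,668 × 5/28 = $5,655. Book value $17,010.
Year 4: $31,668 × 4/28 = $4,524. Book value $12,486.
Accumulated through year 4 = $37,368 − $12,486 = $24,882.

$24,882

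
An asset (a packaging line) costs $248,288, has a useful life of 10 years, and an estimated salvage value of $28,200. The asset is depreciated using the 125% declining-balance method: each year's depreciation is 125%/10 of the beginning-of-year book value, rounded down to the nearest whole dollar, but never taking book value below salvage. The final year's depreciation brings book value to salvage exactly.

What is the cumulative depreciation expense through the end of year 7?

Depreciable base = $248,288 − $28,200 = $220,088.
Year 1: ⌊$248,288 × 125%/10⌋ = $31,036. Book value $217,252.
Year 2: ⌊$217,252 × 125%/10⌋ = $27,156. Book value $190,096.
Year 3: ⌊$190,096 × 125%/10⌋ = $23,762. Book value $166,334.
Year 4: ⌊$166,334 × 125%/10⌋ = $20,791. Book value $145,543.
Year 5: ⌊$145,543 × 125%/10⌋ = $18,192. Book value $127,351.
Year 6: ⌊$127,351 × 125%/10⌋ = $15,918. Book value $111,433.
Year 7: ⌊$111,433 × 125%/10⌋ = $13,929. Book value $97,504.
Accumulated through year 7 = $248,288 − $97,504 = $150,784.

$150,784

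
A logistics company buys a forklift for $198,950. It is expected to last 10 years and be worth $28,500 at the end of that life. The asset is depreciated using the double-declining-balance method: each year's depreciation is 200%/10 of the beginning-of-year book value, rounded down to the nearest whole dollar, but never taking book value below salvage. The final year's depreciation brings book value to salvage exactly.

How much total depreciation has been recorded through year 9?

$170,450

Depreciable base = $198,950 − $28,500 = $170,450.
Year 1: ⌊$198,950 × 200%/10⌋ = $39,790. Book value $159,160.
Year 2: ⌊$159,160 × 200%/10⌋ = $31,832. Book value $127,328.
Year 3: ⌊$127,328 × 200%/10⌋ = $25,465. Book value $101,863.
Year 4: ⌊$101,863 × 200%/10⌋ = $20,372. Book value $81,491.
Year 5: ⌊$81,491 × 200%/10⌋ = $16,298. Book value $65,193.
Year 6: ⌊$65,193 × 200%/10⌋ = $13,038. Book value $52,155.
Year 7: ⌊$52,155 × 200%/10⌋ = $10,431. Book value $41,724.
Year 8: ⌊$41,724 × 200%/10⌋ = $8,344. Book value $33,380.
Year 9: ⌊$33,380 × 200%/10⌋ = $6,676, capped at $4,880. Book value $28,500.
Accumulated through year 9 = $198,950 − $28,500 = $170,450.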